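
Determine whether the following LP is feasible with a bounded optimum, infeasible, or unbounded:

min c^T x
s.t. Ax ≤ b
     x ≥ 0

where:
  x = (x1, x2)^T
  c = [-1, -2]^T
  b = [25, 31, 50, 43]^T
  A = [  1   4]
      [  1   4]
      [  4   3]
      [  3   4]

Feasible with a bounded optimal solution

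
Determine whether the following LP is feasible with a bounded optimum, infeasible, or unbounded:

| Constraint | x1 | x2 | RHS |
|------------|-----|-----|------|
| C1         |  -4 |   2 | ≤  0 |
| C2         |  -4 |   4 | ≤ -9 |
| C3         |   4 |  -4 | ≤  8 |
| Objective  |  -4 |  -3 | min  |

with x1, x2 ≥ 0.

Infeasible (no feasible solution exists)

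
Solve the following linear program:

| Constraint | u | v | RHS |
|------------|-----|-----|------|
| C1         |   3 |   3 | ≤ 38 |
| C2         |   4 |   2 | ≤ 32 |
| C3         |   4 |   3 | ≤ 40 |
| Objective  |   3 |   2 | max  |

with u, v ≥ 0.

Evaluate the objective at each vertex of the feasible region:
  z(0, 0) = 0
  z(8, 0) = 24
  z(4, 8) = 28  ←
  z(2, 10.67) = 27.33
  z(0, 12.67) = 25.33
The maximum is at u = 4, v = 8.

u = 4, v = 8, z = 28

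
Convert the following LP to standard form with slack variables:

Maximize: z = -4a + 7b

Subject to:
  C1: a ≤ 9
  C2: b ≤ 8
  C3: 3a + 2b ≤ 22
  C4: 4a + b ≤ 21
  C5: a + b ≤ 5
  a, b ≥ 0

max z = -4a + 7b

s.t.
  a + s1 = 9
  b + s2 = 8
  3a + 2b + s3 = 22
  4a + b + s4 = 21
  a + b + s5 = 5
  a, b, s1, s2, s3, s4, s5 ≥ 0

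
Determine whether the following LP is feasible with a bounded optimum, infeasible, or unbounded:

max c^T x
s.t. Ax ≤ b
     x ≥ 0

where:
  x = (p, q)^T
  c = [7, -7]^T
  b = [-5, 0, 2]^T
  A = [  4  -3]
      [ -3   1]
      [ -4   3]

Infeasible (no feasible solution exists)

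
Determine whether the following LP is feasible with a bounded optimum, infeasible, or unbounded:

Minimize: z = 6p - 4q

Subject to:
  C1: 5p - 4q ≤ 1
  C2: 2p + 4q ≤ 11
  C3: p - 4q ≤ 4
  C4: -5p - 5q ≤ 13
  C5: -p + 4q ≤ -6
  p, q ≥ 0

Infeasible (no feasible solution exists)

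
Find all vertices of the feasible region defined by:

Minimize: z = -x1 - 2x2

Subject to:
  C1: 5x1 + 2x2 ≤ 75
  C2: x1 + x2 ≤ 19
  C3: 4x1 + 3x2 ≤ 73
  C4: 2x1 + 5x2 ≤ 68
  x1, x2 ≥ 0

(0, 0), (15, 0), (12.33, 6.667), (9, 10), (0, 13.6)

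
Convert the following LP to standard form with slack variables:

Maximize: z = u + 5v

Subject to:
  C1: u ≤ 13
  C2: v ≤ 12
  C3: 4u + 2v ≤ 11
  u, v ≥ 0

max z = u + 5v

s.t.
  u + s1 = 13
  v + s2 = 12
  4u + 2v + s3 = 11
  u, v, s1, s2, s3 ≥ 0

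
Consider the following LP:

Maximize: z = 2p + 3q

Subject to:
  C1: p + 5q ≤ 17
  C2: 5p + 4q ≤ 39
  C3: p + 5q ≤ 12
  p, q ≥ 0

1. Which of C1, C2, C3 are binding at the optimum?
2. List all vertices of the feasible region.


1. C2, C3
2. (0, 0), (7.8, 0), (7, 1), (0, 2.4)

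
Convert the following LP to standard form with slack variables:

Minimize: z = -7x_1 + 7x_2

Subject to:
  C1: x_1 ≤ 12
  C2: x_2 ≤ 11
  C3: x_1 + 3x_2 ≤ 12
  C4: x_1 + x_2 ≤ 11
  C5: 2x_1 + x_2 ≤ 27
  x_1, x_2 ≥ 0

min z = -7x_1 + 7x_2

s.t.
  x_1 + s1 = 12
  x_2 + s2 = 11
  x_1 + 3x_2 + s3 = 12
  x_1 + x_2 + s4 = 11
  2x_1 + x_2 + s5 = 27
  x_1, x_2, s1, s2, s3, s4, s5 ≥ 0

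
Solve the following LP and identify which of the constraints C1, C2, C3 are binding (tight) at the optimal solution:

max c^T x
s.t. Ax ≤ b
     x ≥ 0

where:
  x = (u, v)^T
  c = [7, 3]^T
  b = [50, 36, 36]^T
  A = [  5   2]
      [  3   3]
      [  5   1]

At u = 6, v = 6, compute slack b - a·x for each constraint:
  C1: 50 − 42 = 8  (slack)
  C2: 36 − 36 = 0  (binding)
  C3: 36 − 36 = 0  (binding)

Optimal: u = 6, v = 6
Binding: C2, C3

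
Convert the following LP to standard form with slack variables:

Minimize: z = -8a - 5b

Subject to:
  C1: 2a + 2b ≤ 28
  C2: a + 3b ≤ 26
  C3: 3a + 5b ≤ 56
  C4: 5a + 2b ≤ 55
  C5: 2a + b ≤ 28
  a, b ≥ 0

min z = -8a - 5b

s.t.
  2a + 2b + s1 = 28
  a + 3b + s2 = 26
  3a + 5b + s3 = 56
  5a + 2b + s4 = 55
  2a + b + s5 = 28
  a, b, s1, s2, s3, s4, s5 ≥ 0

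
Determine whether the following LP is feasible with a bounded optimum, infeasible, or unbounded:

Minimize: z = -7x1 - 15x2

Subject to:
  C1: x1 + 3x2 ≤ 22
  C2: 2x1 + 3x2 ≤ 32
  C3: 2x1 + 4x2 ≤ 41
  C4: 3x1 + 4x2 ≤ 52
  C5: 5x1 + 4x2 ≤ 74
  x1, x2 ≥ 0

Feasible with a bounded optimal solution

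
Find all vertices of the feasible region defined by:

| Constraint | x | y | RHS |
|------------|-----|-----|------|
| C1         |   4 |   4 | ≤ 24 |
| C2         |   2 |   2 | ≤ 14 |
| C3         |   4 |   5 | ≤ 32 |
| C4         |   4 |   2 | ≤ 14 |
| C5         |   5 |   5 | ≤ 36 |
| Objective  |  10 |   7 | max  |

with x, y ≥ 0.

(0, 0), (3.5, 0), (1, 5), (0, 6)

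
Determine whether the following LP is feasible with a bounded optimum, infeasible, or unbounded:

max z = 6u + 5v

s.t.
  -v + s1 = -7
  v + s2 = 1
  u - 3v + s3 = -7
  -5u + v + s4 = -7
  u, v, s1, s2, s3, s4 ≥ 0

Infeasible (no feasible solution exists)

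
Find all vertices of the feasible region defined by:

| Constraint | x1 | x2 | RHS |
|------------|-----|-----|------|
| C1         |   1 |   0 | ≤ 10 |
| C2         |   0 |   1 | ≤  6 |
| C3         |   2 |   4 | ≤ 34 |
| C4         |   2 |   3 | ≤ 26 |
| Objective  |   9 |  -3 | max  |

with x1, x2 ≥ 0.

(0, 0), (10, 0), (10, 2), (4, 6), (0, 6)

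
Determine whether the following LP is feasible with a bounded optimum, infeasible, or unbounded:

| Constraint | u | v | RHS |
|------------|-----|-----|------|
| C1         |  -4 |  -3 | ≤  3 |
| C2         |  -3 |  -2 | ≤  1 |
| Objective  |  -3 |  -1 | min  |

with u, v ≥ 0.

Unbounded (objective can decrease without bound)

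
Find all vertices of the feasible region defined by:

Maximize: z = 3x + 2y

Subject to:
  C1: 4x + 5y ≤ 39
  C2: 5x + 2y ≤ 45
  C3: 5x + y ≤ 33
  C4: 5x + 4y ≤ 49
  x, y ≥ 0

(0, 0), (6.6, 0), (6, 3), (0, 7.8)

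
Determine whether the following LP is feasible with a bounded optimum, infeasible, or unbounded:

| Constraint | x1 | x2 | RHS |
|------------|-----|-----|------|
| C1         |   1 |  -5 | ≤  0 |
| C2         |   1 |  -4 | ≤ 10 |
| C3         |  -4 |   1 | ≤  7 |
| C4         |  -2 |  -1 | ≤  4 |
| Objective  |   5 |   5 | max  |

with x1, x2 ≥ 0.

Unbounded (objective can increase without bound)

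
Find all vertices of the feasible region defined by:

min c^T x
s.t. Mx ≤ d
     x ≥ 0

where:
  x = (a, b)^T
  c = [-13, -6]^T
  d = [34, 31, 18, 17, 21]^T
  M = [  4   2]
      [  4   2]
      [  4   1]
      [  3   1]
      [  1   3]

(0, 0), (4.5, 0), (3, 6), (0, 7)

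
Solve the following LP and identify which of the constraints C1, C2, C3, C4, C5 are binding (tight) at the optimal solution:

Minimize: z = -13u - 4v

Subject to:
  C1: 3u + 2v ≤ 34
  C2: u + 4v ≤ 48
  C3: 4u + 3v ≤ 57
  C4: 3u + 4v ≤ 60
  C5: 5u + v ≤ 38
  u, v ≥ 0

At u = 6, v = 8, compute slack b - a·x for each constraint:
  C1: 34 − 34 = 0  (binding)
  C2: 48 − 38 = 10  (slack)
  C3: 57 − 48 = 9  (slack)
  C4: 60 − 50 = 10  (slack)
  C5: 38 − 38 = 0  (binding)

Optimal: u = 6, v = 8
Binding: C1, C5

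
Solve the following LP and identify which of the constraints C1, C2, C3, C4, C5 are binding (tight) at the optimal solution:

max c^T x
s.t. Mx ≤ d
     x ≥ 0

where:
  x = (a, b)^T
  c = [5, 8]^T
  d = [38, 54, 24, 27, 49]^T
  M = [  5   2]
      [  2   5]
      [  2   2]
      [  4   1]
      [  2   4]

At a = 2, b = 10, compute slack b - a·x for each constraint:
  C1: 38 − 30 = 8  (slack)
  C2: 54 − 54 = 0  (binding)
  C3: 24 − 24 = 0  (binding)
  C4: 27 − 18 = 9  (slack)
  C5: 49 − 44 = 5  (slack)

Optimal: a = 2, b = 10
Binding: C2, C3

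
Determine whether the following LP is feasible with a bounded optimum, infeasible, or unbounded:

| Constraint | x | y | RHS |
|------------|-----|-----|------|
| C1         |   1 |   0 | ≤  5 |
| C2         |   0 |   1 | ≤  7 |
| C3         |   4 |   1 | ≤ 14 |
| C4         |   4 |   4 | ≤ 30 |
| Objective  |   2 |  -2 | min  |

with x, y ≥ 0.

Feasible with a bounded optimal solution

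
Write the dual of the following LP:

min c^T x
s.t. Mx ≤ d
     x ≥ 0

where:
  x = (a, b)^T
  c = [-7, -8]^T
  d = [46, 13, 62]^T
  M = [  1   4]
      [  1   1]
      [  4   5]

Primal min cᵀx s.t. Ax ≤ b, x ≥ 0  →  Dual max −bᵀy s.t. Aᵀy ≥ −c, y ≥ 0.

Maximize: z = -46y1 - 13y2 - 62y3

Subject to:
  y1 + y2 + 4y3 ≥ 7
  4y1 + y2 + 5y3 ≥ 8
  y1, y2, y3 ≥ 0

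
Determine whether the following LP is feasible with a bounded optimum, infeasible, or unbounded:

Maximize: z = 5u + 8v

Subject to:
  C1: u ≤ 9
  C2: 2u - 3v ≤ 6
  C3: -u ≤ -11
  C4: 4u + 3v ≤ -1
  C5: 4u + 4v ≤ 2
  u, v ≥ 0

Infeasible (no feasible solution exists)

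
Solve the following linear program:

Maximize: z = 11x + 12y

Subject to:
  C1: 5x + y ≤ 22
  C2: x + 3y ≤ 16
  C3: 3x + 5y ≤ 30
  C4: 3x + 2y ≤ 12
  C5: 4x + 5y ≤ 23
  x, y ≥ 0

Evaluate the objective at each vertex of the feasible region:
  z(0, 0) = 0
  z(4, 0) = 44
  z(2, 3) = 58  ←
  z(0, 4.6) = 55.2
The maximum is at x = 2, y = 3.

x = 2, y = 3, z = 58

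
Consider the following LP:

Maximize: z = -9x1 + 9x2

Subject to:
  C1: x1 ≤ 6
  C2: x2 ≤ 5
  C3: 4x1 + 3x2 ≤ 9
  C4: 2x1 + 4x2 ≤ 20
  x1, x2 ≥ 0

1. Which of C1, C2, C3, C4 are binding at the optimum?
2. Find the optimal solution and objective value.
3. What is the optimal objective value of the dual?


1. C3
2. x1 = 0, x2 = 3, z = 27
3. 27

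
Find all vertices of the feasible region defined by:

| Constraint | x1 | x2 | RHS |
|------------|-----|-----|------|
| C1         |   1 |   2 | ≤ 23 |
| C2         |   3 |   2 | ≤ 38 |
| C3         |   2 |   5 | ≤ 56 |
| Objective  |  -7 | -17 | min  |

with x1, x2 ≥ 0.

(0, 0), (12.67, 0), (7.5, 7.75), (3, 10), (0, 11.2)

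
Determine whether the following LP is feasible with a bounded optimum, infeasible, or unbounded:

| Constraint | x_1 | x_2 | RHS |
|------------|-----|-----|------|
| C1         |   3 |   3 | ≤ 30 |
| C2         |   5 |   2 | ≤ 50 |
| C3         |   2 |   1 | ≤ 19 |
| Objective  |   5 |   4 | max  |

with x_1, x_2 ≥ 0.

Feasible with a bounded optimal solution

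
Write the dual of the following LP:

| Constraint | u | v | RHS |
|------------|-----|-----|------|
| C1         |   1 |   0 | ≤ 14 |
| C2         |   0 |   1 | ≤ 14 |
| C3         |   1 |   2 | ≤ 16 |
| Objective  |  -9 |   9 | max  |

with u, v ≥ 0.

Primal max cᵀx s.t. Ax ≤ b, x ≥ 0  →  Dual min bᵀy s.t. Aᵀy ≥ c, y ≥ 0.

Minimize: z = 14y1 + 14y2 + 16y3

Subject to:
  y1 + y3 ≥ -9
  y2 + 2y3 ≥ 9
  y1, y2, y3 ≥ 0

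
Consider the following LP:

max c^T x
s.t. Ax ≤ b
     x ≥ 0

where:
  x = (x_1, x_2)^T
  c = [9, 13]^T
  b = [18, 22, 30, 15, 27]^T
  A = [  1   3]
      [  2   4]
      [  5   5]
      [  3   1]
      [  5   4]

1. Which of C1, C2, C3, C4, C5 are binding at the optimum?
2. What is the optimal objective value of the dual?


1. C2, C3
2. 74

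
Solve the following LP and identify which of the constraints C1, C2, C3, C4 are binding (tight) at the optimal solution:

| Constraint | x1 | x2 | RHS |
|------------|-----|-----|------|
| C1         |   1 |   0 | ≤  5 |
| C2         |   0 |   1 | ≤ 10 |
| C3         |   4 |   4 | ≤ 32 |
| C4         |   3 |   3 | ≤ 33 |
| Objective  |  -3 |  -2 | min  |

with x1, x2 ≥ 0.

At x1 = 5, x2 = 3, compute slack b - a·x for each constraint:
  C1: 5 − 5 = 0  (binding)
  C2: 10 − 3 = 7  (slack)
  C3: 32 − 32 = 0  (binding)
  C4: 33 − 24 = 9  (slack)

Optimal: x1 = 5, x2 = 3
Binding: C1, C3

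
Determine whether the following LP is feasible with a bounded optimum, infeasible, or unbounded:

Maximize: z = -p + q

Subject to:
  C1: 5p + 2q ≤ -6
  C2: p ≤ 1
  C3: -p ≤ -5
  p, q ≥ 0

Infeasible (no feasible solution exists)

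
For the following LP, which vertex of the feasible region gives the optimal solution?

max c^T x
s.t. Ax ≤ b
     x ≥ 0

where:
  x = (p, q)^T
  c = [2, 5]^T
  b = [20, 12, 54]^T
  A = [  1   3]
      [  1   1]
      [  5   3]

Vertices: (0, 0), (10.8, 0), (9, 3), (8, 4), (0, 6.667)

Evaluate the objective at each vertex of the feasible region:
  z(0, 0) = 0
  z(10.8, 0) = 21.6
  z(9, 3) = 33
  z(8, 4) = 36  ←
  z(0, 6.667) = 33.33
The maximum is at p = 8, q = 4.

(8, 4)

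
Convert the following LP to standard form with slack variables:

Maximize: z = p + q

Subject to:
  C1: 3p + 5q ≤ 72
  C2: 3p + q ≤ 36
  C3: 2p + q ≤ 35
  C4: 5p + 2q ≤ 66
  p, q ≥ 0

max z = p + q

s.t.
  3p + 5q + s1 = 72
  3p + q + s2 = 36
  2p + q + s3 = 35
  5p + 2q + s4 = 66
  p, q, s1, s2, s3, s4 ≥ 0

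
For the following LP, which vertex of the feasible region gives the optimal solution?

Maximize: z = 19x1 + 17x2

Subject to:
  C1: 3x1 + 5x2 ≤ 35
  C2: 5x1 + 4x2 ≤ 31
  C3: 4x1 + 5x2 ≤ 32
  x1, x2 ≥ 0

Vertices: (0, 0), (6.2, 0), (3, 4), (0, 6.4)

Evaluate the objective at each vertex of the feasible region:
  z(0, 0) = 0
  z(6.2, 0) = 117.8
  z(3, 4) = 125  ←
  z(0, 6.4) = 108.8
The maximum is at x1 = 3, x2 = 4.

(3, 4)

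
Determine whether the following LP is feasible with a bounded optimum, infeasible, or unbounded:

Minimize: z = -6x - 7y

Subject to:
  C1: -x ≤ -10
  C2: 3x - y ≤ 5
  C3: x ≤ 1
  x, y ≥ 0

Infeasible (no feasible solution exists)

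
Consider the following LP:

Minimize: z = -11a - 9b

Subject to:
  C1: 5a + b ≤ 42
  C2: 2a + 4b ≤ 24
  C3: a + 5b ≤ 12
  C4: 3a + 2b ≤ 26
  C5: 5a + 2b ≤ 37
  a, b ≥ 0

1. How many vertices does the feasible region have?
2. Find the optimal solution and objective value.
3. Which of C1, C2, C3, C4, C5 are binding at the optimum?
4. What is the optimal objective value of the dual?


1. 4
2. a = 7, b = 1, z = -86
3. C3, C5
4. -86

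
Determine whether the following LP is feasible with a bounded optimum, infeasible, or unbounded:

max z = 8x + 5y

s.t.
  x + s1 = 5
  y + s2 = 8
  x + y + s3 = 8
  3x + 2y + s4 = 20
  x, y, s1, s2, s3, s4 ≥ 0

Feasible with a bounded optimal solution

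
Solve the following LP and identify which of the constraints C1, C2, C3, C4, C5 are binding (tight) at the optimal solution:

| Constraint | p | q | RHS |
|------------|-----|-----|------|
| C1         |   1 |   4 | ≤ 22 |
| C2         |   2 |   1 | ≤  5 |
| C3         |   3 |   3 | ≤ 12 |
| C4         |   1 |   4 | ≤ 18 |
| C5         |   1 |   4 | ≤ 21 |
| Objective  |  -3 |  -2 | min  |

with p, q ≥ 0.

At p = 1, q = 3, compute slack b - a·x for each constraint:
  C1: 22 − 13 = 9  (slack)
  C2: 5 − 5 = 0  (binding)
  C3: 12 − 12 = 0  (binding)
  C4: 18 − 13 = 5  (slack)
  C5: 21 − 13 = 8  (slack)

Optimal: p = 1, q = 3
Binding: C2, C3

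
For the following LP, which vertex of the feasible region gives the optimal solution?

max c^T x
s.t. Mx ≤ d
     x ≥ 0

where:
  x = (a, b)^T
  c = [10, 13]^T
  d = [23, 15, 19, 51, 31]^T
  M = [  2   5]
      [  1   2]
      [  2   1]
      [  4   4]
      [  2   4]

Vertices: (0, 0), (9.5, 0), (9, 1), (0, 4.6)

Evaluate the objective at each vertex of the feasible region:
  z(0, 0) = 0
  z(9.5, 0) = 95
  z(9, 1) = 103  ←
  z(0, 4.6) = 59.8
The maximum is at a = 9, b = 1.

(9, 1)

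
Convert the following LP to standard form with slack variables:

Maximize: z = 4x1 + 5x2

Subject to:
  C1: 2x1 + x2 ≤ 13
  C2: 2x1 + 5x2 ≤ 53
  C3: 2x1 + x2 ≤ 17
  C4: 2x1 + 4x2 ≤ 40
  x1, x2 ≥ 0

max z = 4x1 + 5x2

s.t.
  2x1 + x2 + s1 = 13
  2x1 + 5x2 + s2 = 53
  2x1 + x2 + s3 = 17
  2x1 + 4x2 + s4 = 40
  x1, x2, s1, s2, s3, s4 ≥ 0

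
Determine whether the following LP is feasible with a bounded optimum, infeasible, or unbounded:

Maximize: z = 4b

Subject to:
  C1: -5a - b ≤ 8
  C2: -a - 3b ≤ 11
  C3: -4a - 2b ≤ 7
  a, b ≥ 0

Unbounded (objective can increase without bound)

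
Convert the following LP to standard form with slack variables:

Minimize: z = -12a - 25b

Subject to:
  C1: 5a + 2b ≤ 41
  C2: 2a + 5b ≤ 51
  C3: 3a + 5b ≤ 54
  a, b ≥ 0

min z = -12a - 25b

s.t.
  5a + 2b + s1 = 41
  2a + 5b + s2 = 51
  3a + 5b + s3 = 54
  a, b, s1, s2, s3 ≥ 0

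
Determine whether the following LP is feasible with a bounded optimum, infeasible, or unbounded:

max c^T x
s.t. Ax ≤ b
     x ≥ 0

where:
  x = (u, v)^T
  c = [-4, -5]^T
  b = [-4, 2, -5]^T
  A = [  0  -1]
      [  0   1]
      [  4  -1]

Infeasible (no feasible solution exists)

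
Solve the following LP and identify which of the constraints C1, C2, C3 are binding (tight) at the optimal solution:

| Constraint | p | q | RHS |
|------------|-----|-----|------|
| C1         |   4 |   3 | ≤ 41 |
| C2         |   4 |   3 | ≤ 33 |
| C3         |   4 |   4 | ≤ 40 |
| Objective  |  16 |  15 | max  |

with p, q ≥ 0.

At p = 3, q = 7, compute slack b - a·x for each constraint:
  C1: 41 − 33 = 8  (slack)
  C2: 33 − 33 = 0  (binding)
  C3: 40 − 40 = 0  (binding)

Optimal: p = 3, q = 7
Binding: C2, C3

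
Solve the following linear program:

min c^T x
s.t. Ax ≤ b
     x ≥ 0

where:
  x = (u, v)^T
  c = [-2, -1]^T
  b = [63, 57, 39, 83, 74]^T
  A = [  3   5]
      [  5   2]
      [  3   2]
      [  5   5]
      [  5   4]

Evaluate the objective at each vertex of the feasible region:
  z(0, 0) = 0
  z(11.4, 0) = -22.8
  z(9, 6) = -24  ←
  z(7.667, 8) = -23.33
  z(0, 12.6) = -12.6
The minimum is at u = 9, v = 6.

u = 9, v = 6, z = -24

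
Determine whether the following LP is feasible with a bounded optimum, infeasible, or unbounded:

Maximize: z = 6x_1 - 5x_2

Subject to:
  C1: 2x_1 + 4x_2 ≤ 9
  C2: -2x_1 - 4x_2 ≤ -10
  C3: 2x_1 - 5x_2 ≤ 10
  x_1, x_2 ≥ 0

Infeasible (no feasible solution exists)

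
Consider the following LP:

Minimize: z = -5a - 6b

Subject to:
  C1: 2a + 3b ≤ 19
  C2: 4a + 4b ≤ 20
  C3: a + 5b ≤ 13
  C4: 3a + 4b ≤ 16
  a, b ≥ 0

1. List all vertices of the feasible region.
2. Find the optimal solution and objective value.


1. (0, 0), (5, 0), (4, 1), (2.545, 2.091), (0, 2.6)
2. a = 4, b = 1, z = -26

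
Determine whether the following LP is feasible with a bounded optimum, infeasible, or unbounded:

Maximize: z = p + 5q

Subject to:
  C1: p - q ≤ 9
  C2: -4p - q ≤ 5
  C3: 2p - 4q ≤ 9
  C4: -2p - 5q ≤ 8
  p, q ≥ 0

Unbounded (objective can increase without bound)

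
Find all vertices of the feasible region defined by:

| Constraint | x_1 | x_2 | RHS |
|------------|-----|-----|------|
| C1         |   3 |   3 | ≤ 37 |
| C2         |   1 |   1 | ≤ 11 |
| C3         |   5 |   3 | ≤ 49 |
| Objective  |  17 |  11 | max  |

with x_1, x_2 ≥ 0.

(0, 0), (9.8, 0), (8, 3), (0, 11)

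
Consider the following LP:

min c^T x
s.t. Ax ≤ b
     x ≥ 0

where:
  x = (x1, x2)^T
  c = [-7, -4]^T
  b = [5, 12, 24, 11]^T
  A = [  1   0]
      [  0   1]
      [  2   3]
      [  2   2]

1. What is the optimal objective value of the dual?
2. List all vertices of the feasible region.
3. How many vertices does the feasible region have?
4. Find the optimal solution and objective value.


1. -37
2. (0, 0), (5, 0), (5, 0.5), (0, 5.5)
3. 4
4. x1 = 5, x2 = 0.5, z = -37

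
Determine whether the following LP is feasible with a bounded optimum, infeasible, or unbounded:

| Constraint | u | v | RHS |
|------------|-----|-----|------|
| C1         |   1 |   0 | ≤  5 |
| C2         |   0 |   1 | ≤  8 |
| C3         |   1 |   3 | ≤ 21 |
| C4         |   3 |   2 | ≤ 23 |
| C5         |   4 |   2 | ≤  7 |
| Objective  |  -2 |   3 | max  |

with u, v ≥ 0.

Feasible with a bounded optimal solution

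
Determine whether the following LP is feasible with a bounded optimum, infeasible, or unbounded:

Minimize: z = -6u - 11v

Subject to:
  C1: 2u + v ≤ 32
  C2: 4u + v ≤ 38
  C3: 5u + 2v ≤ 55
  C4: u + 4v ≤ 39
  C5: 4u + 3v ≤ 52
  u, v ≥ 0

Feasible with a bounded optimal solution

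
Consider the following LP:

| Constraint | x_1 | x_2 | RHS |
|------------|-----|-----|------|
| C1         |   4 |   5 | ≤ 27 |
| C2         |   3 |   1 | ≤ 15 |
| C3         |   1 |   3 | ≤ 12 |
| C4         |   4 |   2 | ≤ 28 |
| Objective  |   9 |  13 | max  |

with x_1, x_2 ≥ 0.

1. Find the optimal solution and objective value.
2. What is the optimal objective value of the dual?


1. x_1 = 3, x_2 = 3, z = 66
2. 66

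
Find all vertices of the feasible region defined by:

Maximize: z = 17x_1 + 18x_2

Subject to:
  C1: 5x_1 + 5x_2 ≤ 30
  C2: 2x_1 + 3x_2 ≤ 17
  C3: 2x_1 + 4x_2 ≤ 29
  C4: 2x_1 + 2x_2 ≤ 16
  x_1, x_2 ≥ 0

(0, 0), (6, 0), (1, 5), (0, 5.667)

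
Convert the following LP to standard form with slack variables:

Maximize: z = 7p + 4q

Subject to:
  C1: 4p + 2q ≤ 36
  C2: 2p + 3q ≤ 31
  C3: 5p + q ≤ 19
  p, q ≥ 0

max z = 7p + 4q

s.t.
  4p + 2q + s1 = 36
  2p + 3q + s2 = 31
  5p + q + s3 = 19
  p, q, s1, s2, s3 ≥ 0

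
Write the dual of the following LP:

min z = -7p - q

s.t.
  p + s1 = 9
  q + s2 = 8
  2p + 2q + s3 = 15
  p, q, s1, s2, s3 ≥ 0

Primal min cᵀx s.t. Ax ≤ b, x ≥ 0  →  Dual max −bᵀy s.t. Aᵀy ≥ −c, y ≥ 0.

Maximize: z = -9y1 - 8y2 - 15y3

Subject to:
  y1 + 2y3 ≥ 7
  y2 + 2y3 ≥ 1
  y1, y2, y3 ≥ 0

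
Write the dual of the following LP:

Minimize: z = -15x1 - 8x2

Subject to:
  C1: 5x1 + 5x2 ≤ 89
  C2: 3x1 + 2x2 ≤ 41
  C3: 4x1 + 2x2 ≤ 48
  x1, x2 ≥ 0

Primal min cᵀx s.t. Ax ≤ b, x ≥ 0  →  Dual max −bᵀy s.t. Aᵀy ≥ −c, y ≥ 0.

Maximize: z = -89y1 - 41y2 - 48y3

Subject to:
  5y1 + 3y2 + 4y3 ≥ 15
  5y1 + 2y2 + 2y3 ≥ 8
  y1, y2, y3 ≥ 0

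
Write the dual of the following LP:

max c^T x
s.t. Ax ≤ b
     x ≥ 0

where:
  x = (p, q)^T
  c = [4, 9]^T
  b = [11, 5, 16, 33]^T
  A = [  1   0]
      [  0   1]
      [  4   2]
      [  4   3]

Primal max cᵀx s.t. Ax ≤ b, x ≥ 0  →  Dual min bᵀy s.t. Aᵀy ≥ c, y ≥ 0.

Minimize: z = 11y1 + 5y2 + 16y3 + 33y4

Subject to:
  y1 + 4y3 + 4y4 ≥ 4
  y2 + 2y3 + 3y4 ≥ 9
  y1, y2, y3, y4 ≥ 0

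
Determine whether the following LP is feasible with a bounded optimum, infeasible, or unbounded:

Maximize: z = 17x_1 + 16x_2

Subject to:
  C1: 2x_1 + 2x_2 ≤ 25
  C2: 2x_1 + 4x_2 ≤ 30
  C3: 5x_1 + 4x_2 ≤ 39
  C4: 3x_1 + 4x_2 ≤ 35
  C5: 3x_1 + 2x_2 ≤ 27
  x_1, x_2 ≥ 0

Feasible with a bounded optimal solution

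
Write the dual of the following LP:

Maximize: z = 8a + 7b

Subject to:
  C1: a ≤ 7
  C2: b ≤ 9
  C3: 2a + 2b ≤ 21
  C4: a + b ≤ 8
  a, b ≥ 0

Primal max cᵀx s.t. Ax ≤ b, x ≥ 0  →  Dual min bᵀy s.t. Aᵀy ≥ c, y ≥ 0.

Minimize: z = 7y1 + 9y2 + 21y3 + 8y4

Subject to:
  y1 + 2y3 + y4 ≥ 8
  y2 + 2y3 + y4 ≥ 7
  y1, y2, y3, y4 ≥ 0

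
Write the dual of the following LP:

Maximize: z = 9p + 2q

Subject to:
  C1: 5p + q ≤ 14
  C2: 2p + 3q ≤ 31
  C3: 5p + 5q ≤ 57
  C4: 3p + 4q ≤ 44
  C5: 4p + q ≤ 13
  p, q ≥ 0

Primal max cᵀx s.t. Ax ≤ b, x ≥ 0  →  Dual min bᵀy s.t. Aᵀy ≥ c, y ≥ 0.

Minimize: z = 14y1 + 31y2 + 57y3 + 44y4 + 13y5

Subject to:
  5y1 + 2y2 + 5y3 + 3y4 + 4y5 ≥ 9
  y1 + 3y2 + 5y3 + 4y4 + y5 ≥ 2
  y1, y2, y3, y4, y5 ≥ 0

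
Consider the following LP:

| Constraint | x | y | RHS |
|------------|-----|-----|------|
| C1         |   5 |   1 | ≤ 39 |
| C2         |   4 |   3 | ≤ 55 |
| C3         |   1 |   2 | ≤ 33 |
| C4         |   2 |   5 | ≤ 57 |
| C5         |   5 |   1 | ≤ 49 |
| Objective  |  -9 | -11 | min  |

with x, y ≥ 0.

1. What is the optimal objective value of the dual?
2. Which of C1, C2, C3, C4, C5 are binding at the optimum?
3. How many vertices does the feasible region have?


1. -153
2. C1, C4
3. 4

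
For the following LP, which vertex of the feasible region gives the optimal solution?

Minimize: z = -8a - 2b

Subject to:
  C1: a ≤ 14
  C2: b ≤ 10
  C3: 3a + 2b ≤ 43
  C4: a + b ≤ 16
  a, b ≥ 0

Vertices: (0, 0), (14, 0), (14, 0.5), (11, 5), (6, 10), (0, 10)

Evaluate the objective at each vertex of the feasible region:
  z(0, 0) = 0
  z(14, 0) = -112
  z(14, 0.5) = -113  ←
  z(11, 5) = -98
  z(6, 10) = -68
  z(0, 10) = -20
The minimum is at a = 14, b = 0.5.

(14, 0.5)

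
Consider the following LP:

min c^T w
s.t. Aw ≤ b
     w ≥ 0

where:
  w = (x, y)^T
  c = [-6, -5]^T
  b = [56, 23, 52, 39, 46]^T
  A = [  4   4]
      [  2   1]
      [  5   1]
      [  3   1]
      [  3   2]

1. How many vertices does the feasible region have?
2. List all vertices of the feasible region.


1. 5
2. (0, 0), (10.4, 0), (9.667, 3.667), (9, 5), (0, 14)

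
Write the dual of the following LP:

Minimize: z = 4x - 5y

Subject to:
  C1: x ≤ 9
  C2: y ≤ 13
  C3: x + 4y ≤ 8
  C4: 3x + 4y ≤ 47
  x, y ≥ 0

Primal min cᵀx s.t. Ax ≤ b, x ≥ 0  →  Dual max −bᵀy s.t. Aᵀy ≥ −c, y ≥ 0.

Maximize: z = -9y1 - 13y2 - 8y3 - 47y4

Subject to:
  y1 + y3 + 3y4 ≥ -4
  y2 + 4y3 + 4y4 ≥ 5
  y1, y2, y3, y4 ≥ 0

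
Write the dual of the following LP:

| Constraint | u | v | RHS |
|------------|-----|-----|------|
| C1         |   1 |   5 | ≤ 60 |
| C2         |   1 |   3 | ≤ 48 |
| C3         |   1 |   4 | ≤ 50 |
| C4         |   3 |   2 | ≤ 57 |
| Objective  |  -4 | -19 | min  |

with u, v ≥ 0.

Primal min cᵀx s.t. Ax ≤ b, x ≥ 0  →  Dual max −bᵀy s.t. Aᵀy ≥ −c, y ≥ 0.

Maximize: z = -60y1 - 48y2 - 50y3 - 57y4

Subject to:
  y1 + y2 + y3 + 3y4 ≥ 4
  5y1 + 3y2 + 4y3 + 2y4 ≥ 19
  y1, y2, y3, y4 ≥ 0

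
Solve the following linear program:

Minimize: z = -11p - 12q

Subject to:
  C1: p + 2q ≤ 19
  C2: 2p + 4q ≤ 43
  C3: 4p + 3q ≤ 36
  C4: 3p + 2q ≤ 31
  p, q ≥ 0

Evaluate the objective at each vertex of the feasible region:
  z(0, 0) = 0
  z(9, 0) = -99
  z(3, 8) = -129  ←
  z(0, 9.5) = -114
The minimum is at p = 3, q = 8.

p = 3, q = 8, z = -129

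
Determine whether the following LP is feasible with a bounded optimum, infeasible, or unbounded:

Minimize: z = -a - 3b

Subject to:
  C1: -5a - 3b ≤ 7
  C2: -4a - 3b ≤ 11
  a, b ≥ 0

Unbounded (objective can decrease without bound)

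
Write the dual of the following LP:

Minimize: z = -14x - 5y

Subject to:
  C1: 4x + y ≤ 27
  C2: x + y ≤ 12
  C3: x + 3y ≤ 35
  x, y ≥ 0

Primal min cᵀx s.t. Ax ≤ b, x ≥ 0  →  Dual max −bᵀy s.t. Aᵀy ≥ −c, y ≥ 0.

Maximize: z = -27y1 - 12y2 - 35y3

Subject to:
  4y1 + y2 + y3 ≥ 14
  y1 + y2 + 3y3 ≥ 5
  y1, y2, y3 ≥ 0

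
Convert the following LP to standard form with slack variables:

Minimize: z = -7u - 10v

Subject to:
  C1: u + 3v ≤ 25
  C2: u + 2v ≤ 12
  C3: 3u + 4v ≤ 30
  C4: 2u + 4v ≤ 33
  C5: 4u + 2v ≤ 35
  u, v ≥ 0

min z = -7u - 10v

s.t.
  u + 3v + s1 = 25
  u + 2v + s2 = 12
  3u + 4v + s3 = 30
  2u + 4v + s4 = 33
  4u + 2v + s5 = 35
  u, v, s1, s2, s3, s4, s5 ≥ 0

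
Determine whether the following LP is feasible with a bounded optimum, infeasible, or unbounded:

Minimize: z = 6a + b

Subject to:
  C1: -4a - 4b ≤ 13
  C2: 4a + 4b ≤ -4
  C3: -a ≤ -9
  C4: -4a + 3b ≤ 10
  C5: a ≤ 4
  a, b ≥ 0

Infeasible (no feasible solution exists)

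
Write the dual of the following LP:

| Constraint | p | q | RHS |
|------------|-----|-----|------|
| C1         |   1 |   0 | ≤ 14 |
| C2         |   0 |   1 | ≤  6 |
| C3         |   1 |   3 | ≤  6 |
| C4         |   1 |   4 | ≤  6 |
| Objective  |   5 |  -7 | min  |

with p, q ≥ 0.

Primal min cᵀx s.t. Ax ≤ b, x ≥ 0  →  Dual max −bᵀy s.t. Aᵀy ≥ −c, y ≥ 0.

Maximize: z = -14y1 - 6y2 - 6y3 - 6y4

Subject to:
  y1 + y3 + y4 ≥ -5
  y2 + 3y3 + 4y4 ≥ 7
  y1, y2, y3, y4 ≥ 0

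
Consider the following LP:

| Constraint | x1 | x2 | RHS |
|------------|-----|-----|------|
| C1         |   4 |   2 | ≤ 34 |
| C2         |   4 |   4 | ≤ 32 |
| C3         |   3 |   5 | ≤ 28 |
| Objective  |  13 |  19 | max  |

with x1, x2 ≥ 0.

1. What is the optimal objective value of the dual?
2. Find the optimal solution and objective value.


1. 116
2. x1 = 6, x2 = 2, z = 116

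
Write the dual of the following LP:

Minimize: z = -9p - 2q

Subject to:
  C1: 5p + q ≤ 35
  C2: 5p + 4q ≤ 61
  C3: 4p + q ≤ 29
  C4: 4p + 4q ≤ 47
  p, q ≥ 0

Primal min cᵀx s.t. Ax ≤ b, x ≥ 0  →  Dual max −bᵀy s.t. Aᵀy ≥ −c, y ≥ 0.

Maximize: z = -35y1 - 61y2 - 29y3 - 47y4

Subject to:
  5y1 + 5y2 + 4y3 + 4y4 ≥ 9
  y1 + 4y2 + y3 + 4y4 ≥ 2
  y1, y2, y3, y4 ≥ 0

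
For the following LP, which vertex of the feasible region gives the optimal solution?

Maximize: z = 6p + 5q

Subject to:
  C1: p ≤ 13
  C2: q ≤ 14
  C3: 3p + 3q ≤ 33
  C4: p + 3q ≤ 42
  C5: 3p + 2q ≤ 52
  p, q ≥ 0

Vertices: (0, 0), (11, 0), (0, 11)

Evaluate the objective at each vertex of the feasible region:
  z(0, 0) = 0
  z(11, 0) = 66  ←
  z(0, 11) = 55
The maximum is at p = 11, q = 0.

(11, 0)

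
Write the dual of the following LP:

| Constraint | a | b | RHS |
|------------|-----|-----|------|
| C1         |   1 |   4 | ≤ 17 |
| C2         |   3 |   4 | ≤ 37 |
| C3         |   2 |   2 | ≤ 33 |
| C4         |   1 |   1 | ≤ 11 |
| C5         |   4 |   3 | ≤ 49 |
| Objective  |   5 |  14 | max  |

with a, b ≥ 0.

Primal max cᵀx s.t. Ax ≤ b, x ≥ 0  →  Dual min bᵀy s.t. Aᵀy ≥ c, y ≥ 0.

Minimize: z = 17y1 + 37y2 + 33y3 + 11y4 + 49y5

Subject to:
  y1 + 3y2 + 2y3 + y4 + 4y5 ≥ 5
  4y1 + 4y2 + 2y3 + y4 + 3y5 ≥ 14
  y1, y2, y3, y4, y5 ≥ 0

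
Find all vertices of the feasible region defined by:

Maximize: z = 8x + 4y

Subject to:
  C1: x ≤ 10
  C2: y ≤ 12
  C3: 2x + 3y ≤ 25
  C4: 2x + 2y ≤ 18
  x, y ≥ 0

(0, 0), (9, 0), (2, 7), (0, 8.333)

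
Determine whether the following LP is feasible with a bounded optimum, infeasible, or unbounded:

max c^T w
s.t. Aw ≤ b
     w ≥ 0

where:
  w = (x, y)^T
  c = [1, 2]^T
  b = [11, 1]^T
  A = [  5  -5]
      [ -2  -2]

Unbounded (objective can increase without bound)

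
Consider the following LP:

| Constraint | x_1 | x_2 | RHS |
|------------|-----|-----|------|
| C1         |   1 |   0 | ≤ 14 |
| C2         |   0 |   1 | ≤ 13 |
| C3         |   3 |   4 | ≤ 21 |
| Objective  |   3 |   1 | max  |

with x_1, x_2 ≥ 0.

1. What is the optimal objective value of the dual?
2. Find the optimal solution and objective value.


1. 21
2. x_1 = 7, x_2 = 0, z = 21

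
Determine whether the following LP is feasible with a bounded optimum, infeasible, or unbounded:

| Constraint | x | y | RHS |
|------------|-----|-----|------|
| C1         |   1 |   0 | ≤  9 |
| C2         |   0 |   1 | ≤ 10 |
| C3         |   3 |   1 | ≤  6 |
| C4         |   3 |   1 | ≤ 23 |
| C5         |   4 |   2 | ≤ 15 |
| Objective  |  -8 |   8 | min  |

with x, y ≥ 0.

Feasible with a bounded optimal solution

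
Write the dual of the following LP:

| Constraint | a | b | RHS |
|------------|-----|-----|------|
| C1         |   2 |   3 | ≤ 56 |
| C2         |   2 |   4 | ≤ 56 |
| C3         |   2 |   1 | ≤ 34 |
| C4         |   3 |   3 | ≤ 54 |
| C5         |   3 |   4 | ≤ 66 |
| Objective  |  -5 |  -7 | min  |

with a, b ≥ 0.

Primal min cᵀx s.t. Ax ≤ b, x ≥ 0  →  Dual max −bᵀy s.t. Aᵀy ≥ −c, y ≥ 0.

Maximize: z = -56y1 - 56y2 - 34y3 - 54y4 - 66y5

Subject to:
  2y1 + 2y2 + 2y3 + 3y4 + 3y5 ≥ 5
  3y1 + 4y2 + y3 + 3y4 + 4y5 ≥ 7
  y1, y2, y3, y4, y5 ≥ 0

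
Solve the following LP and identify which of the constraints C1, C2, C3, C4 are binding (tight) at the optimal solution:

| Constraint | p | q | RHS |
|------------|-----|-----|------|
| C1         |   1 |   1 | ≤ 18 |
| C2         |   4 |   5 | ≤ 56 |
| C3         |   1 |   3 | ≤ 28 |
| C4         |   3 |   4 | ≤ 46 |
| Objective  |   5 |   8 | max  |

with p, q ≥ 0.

At p = 4, q = 8, compute slack b - a·x for each constraint:
  C1: 18 − 12 = 6  (slack)
  C2: 56 − 56 = 0  (binding)
  C3: 28 − 28 = 0  (binding)
  C4: 46 − 44 = 2  (slack)

Optimal: p = 4, q = 8
Binding: C2, C3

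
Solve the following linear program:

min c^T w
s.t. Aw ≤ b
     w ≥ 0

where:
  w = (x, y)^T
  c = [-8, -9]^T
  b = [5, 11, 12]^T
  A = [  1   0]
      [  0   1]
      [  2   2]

Evaluate the objective at each vertex of the feasible region:
  z(0, 0) = 0
  z(5, 0) = -40
  z(5, 1) = -49
  z(0, 6) = -54  ←
The minimum is at x = 0, y = 6.

x = 0, y = 6, z = -54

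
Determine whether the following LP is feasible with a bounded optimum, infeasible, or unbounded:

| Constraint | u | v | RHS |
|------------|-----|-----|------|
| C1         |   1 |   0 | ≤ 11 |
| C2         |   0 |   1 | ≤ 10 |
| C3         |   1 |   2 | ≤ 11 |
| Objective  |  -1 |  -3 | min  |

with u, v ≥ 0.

Feasible with a bounded optimal solution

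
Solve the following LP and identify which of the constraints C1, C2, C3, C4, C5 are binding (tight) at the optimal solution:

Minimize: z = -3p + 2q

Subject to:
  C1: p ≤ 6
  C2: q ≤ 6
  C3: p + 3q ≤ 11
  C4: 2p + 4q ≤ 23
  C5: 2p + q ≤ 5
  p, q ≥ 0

At p = 2.5, q = 0, compute slack b - a·x for each constraint:
  C1: 6 − 2.5 = 3.5  (slack)
  C2: 6 − 0 = 6  (slack)
  C3: 11 − 2.5 = 8.5  (slack)
  C4: 23 − 5 = 18  (slack)
  C5: 5 − 5 = 0  (binding)

Optimal: p = 2.5, q = 0
Binding: C5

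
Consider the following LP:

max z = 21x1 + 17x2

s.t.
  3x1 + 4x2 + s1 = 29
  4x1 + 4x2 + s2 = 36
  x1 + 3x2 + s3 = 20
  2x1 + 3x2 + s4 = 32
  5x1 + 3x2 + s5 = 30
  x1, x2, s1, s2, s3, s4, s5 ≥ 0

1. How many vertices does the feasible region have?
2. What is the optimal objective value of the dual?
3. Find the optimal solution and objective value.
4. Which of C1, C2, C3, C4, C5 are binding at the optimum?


1. 5
2. 148
3. x1 = 3, x2 = 5, z = 148
4. C1, C5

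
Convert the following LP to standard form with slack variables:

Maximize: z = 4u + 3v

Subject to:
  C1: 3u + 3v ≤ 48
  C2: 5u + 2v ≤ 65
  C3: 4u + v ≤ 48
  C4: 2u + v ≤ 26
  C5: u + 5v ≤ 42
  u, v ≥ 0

max z = 4u + 3v

s.t.
  3u + 3v + s1 = 48
  5u + 2v + s2 = 65
  4u + v + s3 = 48
  2u + v + s4 = 26
  u + 5v + s5 = 42
  u, v, s1, s2, s3, s4, s5 ≥ 0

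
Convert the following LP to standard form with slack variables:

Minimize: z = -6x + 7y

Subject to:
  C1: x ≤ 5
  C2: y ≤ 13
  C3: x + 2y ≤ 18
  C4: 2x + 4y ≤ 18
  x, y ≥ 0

min z = -6x + 7y

s.t.
  x + s1 = 5
  y + s2 = 13
  x + 2y + s3 = 18
  2x + 4y + s4 = 18
  x, y, s1, s2, s3, s4 ≥ 0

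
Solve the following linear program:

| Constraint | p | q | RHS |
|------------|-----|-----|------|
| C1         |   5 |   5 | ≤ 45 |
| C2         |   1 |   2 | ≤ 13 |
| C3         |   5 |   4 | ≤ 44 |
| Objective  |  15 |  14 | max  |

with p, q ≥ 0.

Evaluate the objective at each vertex of the feasible region:
  z(0, 0) = 0
  z(8.8, 0) = 132
  z(8, 1) = 134  ←
  z(5, 4) = 131
  z(0, 6.5) = 91
The maximum is at p = 8, q = 1.

p = 8, q = 1, z = 134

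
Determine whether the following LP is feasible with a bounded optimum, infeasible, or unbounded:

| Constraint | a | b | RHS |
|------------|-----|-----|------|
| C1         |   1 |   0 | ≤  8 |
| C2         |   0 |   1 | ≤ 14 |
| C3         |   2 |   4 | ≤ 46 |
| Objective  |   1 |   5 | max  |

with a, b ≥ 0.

Feasible with a bounded optimal solution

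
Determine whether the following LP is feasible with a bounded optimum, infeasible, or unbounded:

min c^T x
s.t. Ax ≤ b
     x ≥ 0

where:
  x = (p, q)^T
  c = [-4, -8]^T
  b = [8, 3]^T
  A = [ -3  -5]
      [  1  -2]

Unbounded (objective can decrease without bound)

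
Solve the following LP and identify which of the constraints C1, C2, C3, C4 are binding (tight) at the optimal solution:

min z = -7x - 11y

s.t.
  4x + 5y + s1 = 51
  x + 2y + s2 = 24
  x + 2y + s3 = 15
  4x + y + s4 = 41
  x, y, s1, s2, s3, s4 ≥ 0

At x = 9, y = 3, compute slack b - a·x for each constraint:
  C1: 51 − 51 = 0  (binding)
  C2: 24 − 15 = 9  (slack)
  C3: 15 − 15 = 0  (binding)
  C4: 41 − 39 = 2  (slack)

Optimal: x = 9, y = 3
Binding: C1, C3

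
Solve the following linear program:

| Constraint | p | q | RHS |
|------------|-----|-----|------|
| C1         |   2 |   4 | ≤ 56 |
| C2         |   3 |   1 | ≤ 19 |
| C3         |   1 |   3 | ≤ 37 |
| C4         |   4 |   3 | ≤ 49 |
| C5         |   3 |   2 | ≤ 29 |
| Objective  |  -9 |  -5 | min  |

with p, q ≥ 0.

Evaluate the objective at each vertex of the feasible region:
  z(0, 0) = 0
  z(6.333, 0) = -57
  z(3, 10) = -77  ←
  z(1.857, 11.71) = -75.29
  z(0, 12.33) = -61.67
The minimum is at p = 3, q = 10.

p = 3, q = 10, z = -77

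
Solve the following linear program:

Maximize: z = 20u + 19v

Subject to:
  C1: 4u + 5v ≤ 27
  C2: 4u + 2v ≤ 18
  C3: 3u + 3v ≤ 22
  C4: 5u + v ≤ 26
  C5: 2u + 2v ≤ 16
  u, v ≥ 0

Evaluate the objective at each vertex of the feasible region:
  z(0, 0) = 0
  z(4.5, 0) = 90
  z(3, 3) = 117  ←
  z(0, 5.4) = 102.6
The maximum is at u = 3, v = 3.

u = 3, v = 3, z = 117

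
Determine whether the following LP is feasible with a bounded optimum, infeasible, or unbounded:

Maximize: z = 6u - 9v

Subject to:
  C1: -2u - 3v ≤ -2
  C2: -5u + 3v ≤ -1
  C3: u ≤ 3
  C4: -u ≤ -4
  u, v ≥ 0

Infeasible (no feasible solution exists)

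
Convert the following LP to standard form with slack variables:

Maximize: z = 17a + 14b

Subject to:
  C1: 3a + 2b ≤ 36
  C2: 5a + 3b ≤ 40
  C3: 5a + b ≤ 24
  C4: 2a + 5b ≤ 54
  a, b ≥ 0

max z = 17a + 14b

s.t.
  3a + 2b + s1 = 36
  5a + 3b + s2 = 40
  5a + b + s3 = 24
  2a + 5b + s4 = 54
  a, b, s1, s2, s3, s4 ≥ 0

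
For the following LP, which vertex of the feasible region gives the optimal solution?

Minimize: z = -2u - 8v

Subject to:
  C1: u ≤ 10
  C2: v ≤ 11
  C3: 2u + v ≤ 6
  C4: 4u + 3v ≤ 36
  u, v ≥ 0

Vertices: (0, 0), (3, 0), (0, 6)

Evaluate the objective at each vertex of the feasible region:
  z(0, 0) = 0
  z(3, 0) = -6
  z(0, 6) = -48  ←
The minimum is at u = 0, v = 6.

(0, 6)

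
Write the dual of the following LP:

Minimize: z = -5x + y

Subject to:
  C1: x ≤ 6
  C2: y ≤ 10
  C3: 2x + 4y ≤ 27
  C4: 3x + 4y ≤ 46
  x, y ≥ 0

Primal min cᵀx s.t. Ax ≤ b, x ≥ 0  →  Dual max −bᵀy s.t. Aᵀy ≥ −c, y ≥ 0.

Maximize: z = -6y1 - 10y2 - 27y3 - 46y4

Subject to:
  y1 + 2y3 + 3y4 ≥ 5
  y2 + 4y3 + 4y4 ≥ -1
  y1, y2, y3, y4 ≥ 0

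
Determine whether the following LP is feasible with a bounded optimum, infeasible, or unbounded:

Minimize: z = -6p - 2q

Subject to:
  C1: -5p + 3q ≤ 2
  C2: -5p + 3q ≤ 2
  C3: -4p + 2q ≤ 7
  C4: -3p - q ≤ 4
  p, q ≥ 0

Unbounded (objective can decrease without bound)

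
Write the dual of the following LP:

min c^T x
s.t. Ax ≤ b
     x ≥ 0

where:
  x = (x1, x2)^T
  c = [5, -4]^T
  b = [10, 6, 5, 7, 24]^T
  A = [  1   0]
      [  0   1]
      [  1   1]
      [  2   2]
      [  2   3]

Primal min cᵀx s.t. Ax ≤ b, x ≥ 0  →  Dual max −bᵀy s.t. Aᵀy ≥ −c, y ≥ 0.

Maximize: z = -10y1 - 6y2 - 5y3 - 7y4 - 24y5

Subject to:
  y1 + y3 + 2y4 + 2y5 ≥ -5
  y2 + y3 + 2y4 + 3y5 ≥ 4
  y1, y2, y3, y4, y5 ≥ 0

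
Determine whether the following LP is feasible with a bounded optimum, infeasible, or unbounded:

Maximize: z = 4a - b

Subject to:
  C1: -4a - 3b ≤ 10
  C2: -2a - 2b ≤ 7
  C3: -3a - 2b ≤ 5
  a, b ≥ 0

Unbounded (objective can increase without bound)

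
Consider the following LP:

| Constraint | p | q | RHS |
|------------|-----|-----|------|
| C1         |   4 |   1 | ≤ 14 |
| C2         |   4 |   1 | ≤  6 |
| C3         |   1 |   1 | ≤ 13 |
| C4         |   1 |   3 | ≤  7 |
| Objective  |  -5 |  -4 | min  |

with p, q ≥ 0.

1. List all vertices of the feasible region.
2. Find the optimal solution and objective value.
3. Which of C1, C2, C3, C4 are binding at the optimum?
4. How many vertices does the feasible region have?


1. (0, 0), (1.5, 0), (1, 2), (0, 2.333)
2. p = 1, q = 2, z = -13
3. C2, C4
4. 4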